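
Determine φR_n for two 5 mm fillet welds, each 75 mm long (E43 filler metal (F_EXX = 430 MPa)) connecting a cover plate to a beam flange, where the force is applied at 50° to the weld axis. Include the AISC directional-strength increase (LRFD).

φR_n ≈ 137 kN

t_e = 0.707 × 5 = 3.535 mm; A_we = 3.535 × 150 = 530.2 mm².
Directional factor: 1.0 + 0.5 sin^1.5(50°) = 1.335.
F_nw = 0.6 × 430 × 1.335 = 344.5 MPa.
φR_n = 0.75 × 344.5 × 530.2 × 10⁻³ = 137 kN.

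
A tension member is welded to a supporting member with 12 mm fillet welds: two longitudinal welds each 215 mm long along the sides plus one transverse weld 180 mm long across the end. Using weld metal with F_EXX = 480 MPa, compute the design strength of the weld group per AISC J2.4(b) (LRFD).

t_e = 0.707 × 12 = 8.484 mm.
R_nwl = 0.6 × 480 × 8.484 × 430 × 10⁻³ = 1051 kN (longitudinal, 2 welds).
R_nwt = 0.6 × 480 × 8.484 × 180 × 10⁻³ = 439.8 kN (transverse, base value).
(i) R_nwl + R_nwt = 1490 kN; (ii) 0.85 R_nwl + 1.5 R_nwt = 1553 kN.
R_n = max = 1553 kN [governs: (ii)]; φR_n = 1165 kN.

φR_n ≈ 1160 kN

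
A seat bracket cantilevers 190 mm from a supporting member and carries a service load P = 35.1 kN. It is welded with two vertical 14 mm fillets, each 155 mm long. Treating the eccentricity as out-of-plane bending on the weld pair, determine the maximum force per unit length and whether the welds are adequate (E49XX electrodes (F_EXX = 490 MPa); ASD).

L_w = 2 × 155 = 310 mm; section modulus (unit throat) S = 2 × L²/6 = 8008 mm².
Direct shear f_v = P/L_w = 35.1×10³/310 = 113.2 N/mm.
Moment M = P × e = 35.1×10³ × 190 = 6669000 N·mm; bending f_b = M/S = 832.8 N/mm.
f_max = √(f_v² + f_b²) = √(113.2² + 832.8²) = 840.4 N/mm.
r_n/Ω = (1/2.0) × 0.6 × 490 × (0.707 × 14) = 1455 N/mm → adequate.

f_max ≈ 840 N/mm; adequate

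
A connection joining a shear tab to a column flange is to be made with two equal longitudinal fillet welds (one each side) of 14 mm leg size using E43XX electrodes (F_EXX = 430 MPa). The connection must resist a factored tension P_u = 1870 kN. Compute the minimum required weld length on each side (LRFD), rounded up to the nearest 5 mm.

Throat t_e = 0.707 × 14 = 9.898 mm.
φr_n = 0.75 × 0.6 × 430 × 9.898 × 10⁻³ = 1.915 kN/mm.
L_req = P_u / φr_n = 1870 / 1.915 = 976.4 mm total.
Per side: 976.4 / 2 = 488.2 mm.
Round up → use L = 490 mm on each side.

L = 490 mm on each side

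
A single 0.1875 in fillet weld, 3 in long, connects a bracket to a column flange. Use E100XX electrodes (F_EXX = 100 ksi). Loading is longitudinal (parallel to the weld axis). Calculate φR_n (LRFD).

φR_n ≈ 17.9 kip

Effective throat t_e = 0.707 × 0.1875 = 0.1326 in.
Total length L = 3 in; A_we = 0.1326 × 3 = 0.3977 in².
F_nw = 0.6 F_EXX = 0.6 × 100 = 60 ksi.
φR_n = 0.75 × 60 × 0.3977 = 17.9 kip.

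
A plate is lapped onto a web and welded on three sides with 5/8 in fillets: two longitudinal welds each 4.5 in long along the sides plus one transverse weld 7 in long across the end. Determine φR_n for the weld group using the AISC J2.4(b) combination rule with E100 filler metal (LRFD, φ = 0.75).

φR_n ≈ 361 kips

E100XX → F_EXX = 100 ksi.
t_e = 0.707 × 0.625 = 0.4419 in.
R_nwl = 0.6 × 100 × 0.4419 × 9 = 238.6 kips (longitudinal, 2 welds).
R_nwt = 0.6 × 100 × 0.4419 × 7 = 185.6 kips (transverse, base value).
(i) R_nwl + R_nwt = 424.2 kips; (ii) 0.85 R_nwl + 1.5 R_nwt = 481.2 kips.
R_n = max = 481.2 kips [governs: (ii)]; φR_n = 360.9 kips.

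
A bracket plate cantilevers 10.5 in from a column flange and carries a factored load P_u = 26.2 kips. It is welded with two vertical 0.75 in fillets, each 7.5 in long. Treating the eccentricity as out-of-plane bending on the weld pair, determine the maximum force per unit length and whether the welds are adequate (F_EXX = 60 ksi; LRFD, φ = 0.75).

L_w = 2 × 7.5 = 15 in; section modulus (unit throat) S = 2 × L²/6 = 18.75 in².
Direct shear f_v = P/L_w = 26.2/15 = 1.747 kip/in.
Moment M = P × e = 26.2 × 10.5 = 275.1 kip·in; bending f_b = M/S = 14.67 kip/in.
f_max = √(f_v² + f_b²) = √(1.747² + 14.67²) = 14.78 kip/in.
φr_n = 0.75 × 0.6 × 60 × (0.707 × 0.75) = 14.32 kip/in → NOT adequate.

f_max ≈ 14.8 kip/in; NOT adequate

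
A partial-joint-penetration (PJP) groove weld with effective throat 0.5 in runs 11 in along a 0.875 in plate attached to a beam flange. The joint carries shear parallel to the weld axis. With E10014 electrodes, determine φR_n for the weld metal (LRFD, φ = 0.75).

E100XX → F_EXX = 100 ksi.
Effective throat (given) t_e = 0.5 in.
A_we = 0.5 × 11 = 5.5 in².
F_nw = 0.6 F_EXX = 60 ksi.
φR_n = 0.75 × 60 × 5.5 = 247.5 kips.

φR_n ≈ 248 kips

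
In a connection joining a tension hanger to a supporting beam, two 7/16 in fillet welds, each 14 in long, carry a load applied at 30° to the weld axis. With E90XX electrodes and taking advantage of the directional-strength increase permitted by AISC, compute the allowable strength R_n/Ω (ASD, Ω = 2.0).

E90XX → F_EXX = 90 ksi.
t_e = 0.707 × 0.4375 = 0.3093 in; A_we = 0.3093 × 28 = 8.661 in².
Directional factor: 1.0 + 0.5 sin^1.5(30°) = 1.177.
F_nw = 0.6 × 90 × 1.177 = 63.55 ksi.
R_n/Ω = (63.55 × 8.661) / 2.0 = 275.2 kips.

R_n/Ω ≈ 275 kips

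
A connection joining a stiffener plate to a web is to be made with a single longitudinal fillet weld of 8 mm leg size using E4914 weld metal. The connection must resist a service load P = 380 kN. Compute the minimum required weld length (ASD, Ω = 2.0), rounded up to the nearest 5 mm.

E49XX → F_EXX = 490 MPa.
Throat t_e = 0.707 × 8 = 5.656 mm.
r_n/Ω = (0.6 × 490 × 5.656) / 2.0 = 831.4 N/mm = 0.8314 kN/mm.
L_req = P / (r_n/Ω) = 380 / 0.8314 = 457 mm total.
Round up → use L = 460 mm.

L = 460 mm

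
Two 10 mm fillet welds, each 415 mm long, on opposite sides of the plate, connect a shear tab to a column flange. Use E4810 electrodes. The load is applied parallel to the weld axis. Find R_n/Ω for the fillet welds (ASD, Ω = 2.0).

E48XX → F_EXX = 480 MPa.
Effective throat t_e = 0.707 × 10 = 7.07 mm.
Total length L = 830 mm; A_we = 7.07 × 830 = 5868 mm².
F_nw = 0.6 F_EXX = 0.6 × 480 = 288 MPa.
R_n = 288 × 5868 × 10⁻³ = 1690 kN; R_n/Ω = 1690/2.0 = 845 kN.

R_n/Ω ≈ 845 kN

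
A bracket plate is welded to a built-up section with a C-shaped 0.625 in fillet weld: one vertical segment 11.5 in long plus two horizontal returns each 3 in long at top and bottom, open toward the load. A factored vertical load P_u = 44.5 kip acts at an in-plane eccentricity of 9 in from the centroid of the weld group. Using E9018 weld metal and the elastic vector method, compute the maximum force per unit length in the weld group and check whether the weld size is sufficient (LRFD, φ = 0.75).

f_max ≈ 8.74 kip/in; adequate

E90XX → F_EXX = 90 ksi.
Total weld length L_w = 17.5 in. Treat welds as unit-width lines.
Centroid: x̄ = 2×3×1.5 / 17.5 = 0.5143 in from the vertical weld.
Polar moment about centroid: J = I_x + I_y = [11.5³/12 + 2×3×5.75²] + [11.5×0.5143² + 2(3³/12 + 3×0.9857²)] = 338.5 in³.
Direct shear f_v = P/L_w = 44.5 / 17.5 = 2.543 kip/in (vertical).
Torsion M = P·e = 44.5 × 9 = 400.5 kip·in.
Critical point at (x, y) = (2.486, 5.75) from centroid. f_tx = M·y/J = 6.803 kip/in; f_ty = M·x/J = 2.941 kip/in.
Resultant f_max = √[f_tx² + (f_v + f_ty)²] = √[6.803² + (2.543 + 2.941)²] = 8.738 kip/in.
Capacity per unit length: φr_n = 0.75 × 0.6 × 90 × (0.707 × 0.625) = 17.9 kip/in.
8.738 ≤ 17.9 → adequate.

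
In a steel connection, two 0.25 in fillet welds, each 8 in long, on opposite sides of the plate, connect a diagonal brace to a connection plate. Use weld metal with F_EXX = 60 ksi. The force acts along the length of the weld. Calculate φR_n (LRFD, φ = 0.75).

Effective throat t_e = 0.707 × 0.25 = 0.1767 in.
Total length L = 16 in; A_we = 0.1767 × 16 = 2.828 in².
F_nw = 0.6 F_EXX = 0.6 × 60 = 36 ksi.
φR_n = 0.75 × 36 × 2.828 = 76.36 kip.

φR_n ≈ 76.4 kip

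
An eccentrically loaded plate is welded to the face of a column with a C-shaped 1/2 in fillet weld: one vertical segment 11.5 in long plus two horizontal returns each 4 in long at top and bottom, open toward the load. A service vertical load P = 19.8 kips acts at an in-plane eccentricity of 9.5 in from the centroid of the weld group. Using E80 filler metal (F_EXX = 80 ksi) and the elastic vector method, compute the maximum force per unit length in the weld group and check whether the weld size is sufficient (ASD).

f_max ≈ 3.54 kip/in; adequate

Total weld length L_w = 19.5 in. Treat welds as unit-width lines.
Centroid: x̄ = 2×4×2 / 19.5 = 0.8205 in from the vertical weld.
Polar moment about centroid: J = I_x + I_y = [11.5³/12 + 2×4×5.75²] + [11.5×0.8205² + 2(4³/12 + 4×1.179²)] = 420.8 in³.
Direct shear f_v = P/L_w = 19.8 / 19.5 = 1.015 kip/in (vertical).
Torsion M = P·e = 19.8 × 9.5 = 188.1 kip·in.
Critical point at (x, y) = (3.179, 5.75) from centroid. f_tx = M·y/J = 2.57 kip/in; f_ty = M·x/J = 1.421 kip/in.
Resultant f_max = √[f_tx² + (f_v + f_ty)²] = √[2.57² + (1.015 + 1.421)²] = 3.542 kip/in.
Capacity per unit length: r_n/Ω = (1/2.0) × 0.6 × 80 × (0.707 × 0.5) = 8.484 kip/in.
3.542 ≤ 8.484 → adequate.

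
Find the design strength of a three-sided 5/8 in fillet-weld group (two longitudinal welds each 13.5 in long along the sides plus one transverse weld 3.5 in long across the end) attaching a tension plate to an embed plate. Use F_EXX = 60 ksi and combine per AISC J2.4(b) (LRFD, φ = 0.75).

t_e = 0.707 × 0.625 = 0.4419 in.
R_nwl = 0.6 × 60 × 0.4419 × 27 = 429.5 kip (longitudinal, 2 welds).
R_nwt = 0.6 × 60 × 0.4419 × 3.5 = 55.68 kip (transverse, base value).
(i) R_nwl + R_nwt = 485.2 kip; (ii) 0.85 R_nwl + 1.5 R_nwt = 448.6 kip.
R_n = max = 485.2 kip [governs: (i)]; φR_n = 363.9 kip.

φR_n ≈ 364 kip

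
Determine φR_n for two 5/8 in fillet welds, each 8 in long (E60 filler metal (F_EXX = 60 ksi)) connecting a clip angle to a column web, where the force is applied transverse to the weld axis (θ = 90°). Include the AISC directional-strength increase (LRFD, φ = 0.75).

φR_n ≈ 286 kip

t_e = 0.707 × 0.625 = 0.4419 in; A_we = 0.4419 × 16 = 7.07 in².
Directional factor: 1.0 + 0.5 sin^1.5(90°) = 1.5.
F_nw = 0.6 × 60 × 1.5 = 54 ksi.
φR_n = 0.75 × 54 × 7.07 = 286.3 kip.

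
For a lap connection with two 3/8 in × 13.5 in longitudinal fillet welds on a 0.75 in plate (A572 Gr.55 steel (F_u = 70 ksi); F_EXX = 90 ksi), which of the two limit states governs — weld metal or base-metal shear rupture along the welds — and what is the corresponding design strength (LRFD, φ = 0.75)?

t_e = 0.707 × 0.375 = 0.2651 in; L = 27 in.
Weld metal: φR_n = 0.75 × 0.6 × 90 × 0.2651 × 27 = 289.9 kip.
Base metal (shear rupture): φR_n = 0.75 × 0.6 × 70 × 0.75 × 27 = 637.9 kip.
Governing: weld metal.

φR_n ≈ 290 kip (weld metal governs)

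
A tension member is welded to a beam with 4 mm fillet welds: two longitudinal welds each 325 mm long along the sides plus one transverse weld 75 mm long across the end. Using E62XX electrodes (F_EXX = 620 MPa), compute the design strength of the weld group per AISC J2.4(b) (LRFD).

t_e = 0.707 × 4 = 2.828 mm.
R_nwl = 0.6 × 620 × 2.828 × 650 × 10⁻³ = 683.8 kN (longitudinal, 2 welds).
R_nwt = 0.6 × 620 × 2.828 × 75 × 10⁻³ = 78.9 kN (transverse, base value).
(i) R_nwl + R_nwt = 762.7 kN; (ii) 0.85 R_nwl + 1.5 R_nwt = 699.6 kN.
R_n = max = 762.7 kN [governs: (i)]; φR_n = 572 kN.

φR_n ≈ 572 kN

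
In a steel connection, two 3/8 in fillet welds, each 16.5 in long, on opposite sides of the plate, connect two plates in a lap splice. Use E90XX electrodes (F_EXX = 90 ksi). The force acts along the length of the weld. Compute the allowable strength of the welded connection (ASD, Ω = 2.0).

Effective throat t_e = 0.707 × 0.375 = 0.2651 in.
Total length L = 33 in; A_we = 0.2651 × 33 = 8.749 in².
F_nw = 0.6 F_EXX = 0.6 × 90 = 54 ksi.
R_n = 54 × 8.749 = 472.5 kips; R_n/Ω = 472.5/2.0 = 236.2 kips.

R_n/Ω ≈ 236 kips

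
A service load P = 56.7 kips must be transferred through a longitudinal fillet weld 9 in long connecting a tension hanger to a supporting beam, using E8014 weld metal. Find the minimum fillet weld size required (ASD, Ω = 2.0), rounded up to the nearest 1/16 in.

E80XX → F_EXX = 80 ksi.
Total weld length L = 9 in.
Required throat t_e = P × Ω / (0.6 F_EXX × L) = 56.7 × 2.0 / (0.6 × 80 × 9) = 0.2625 in.
Required leg w = t_e / 0.707 = 0.3713 in → use 3/8 in.

w = 3/8 in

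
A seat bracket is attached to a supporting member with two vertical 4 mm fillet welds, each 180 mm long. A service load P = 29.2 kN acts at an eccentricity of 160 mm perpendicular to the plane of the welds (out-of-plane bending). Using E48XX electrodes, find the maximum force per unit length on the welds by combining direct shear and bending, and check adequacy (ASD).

f_max ≈ 440 N/mm; NOT adequate

E48XX → F_EXX = 480 MPa.
L_w = 2 × 180 = 360 mm; section modulus (unit throat) S = 2 × L²/6 = 10800 mm².
Direct shear f_v = P/L_w = 29.2×10³/360 = 81.11 N/mm.
Moment M = P × e = 29.2×10³ × 160 = 4672000 N·mm; bending f_b = M/S = 432.6 N/mm.
f_max = √(f_v² + f_b²) = √(81.11² + 432.6²) = 440.1 N/mm.
r_n/Ω = (1/2.0) × 0.6 × 480 × (0.707 × 4) = 407.2 N/mm → NOT adequate.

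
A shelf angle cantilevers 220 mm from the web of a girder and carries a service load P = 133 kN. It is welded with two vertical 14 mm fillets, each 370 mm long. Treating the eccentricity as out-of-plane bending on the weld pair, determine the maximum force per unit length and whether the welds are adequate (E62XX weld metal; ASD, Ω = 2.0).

E62XX → F_EXX = 620 MPa.
L_w = 2 × 370 = 740 mm; section modulus (unit throat) S = 2 × L²/6 = 45630 mm².
Direct shear f_v = P/L_w = 133×10³/740 = 179.7 N/mm.
Moment M = P × e = 133×10³ × 220 = 29260000 N·mm; bending f_b = M/S = 641.2 N/mm.
f_max = √(f_v² + f_b²) = √(179.7² + 641.2²) = 665.9 N/mm.
r_n/Ω = (1/2.0) × 0.6 × 620 × (0.707 × 14) = 1841 N/mm → adequate.

f_max ≈ 666 N/mm; adequate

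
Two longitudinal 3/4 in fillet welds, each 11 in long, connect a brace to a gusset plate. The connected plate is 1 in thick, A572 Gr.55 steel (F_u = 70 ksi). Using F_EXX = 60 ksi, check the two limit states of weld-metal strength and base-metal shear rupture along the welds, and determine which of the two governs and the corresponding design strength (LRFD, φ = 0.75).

t_e = 0.707 × 0.75 = 0.5302 in; L = 22 in.
Weld metal: φR_n = 0.75 × 0.6 × 60 × 0.5302 × 22 = 315 kip.
Base metal (shear rupture): φR_n = 0.75 × 0.6 × 70 × 1 × 22 = 693 kip.
Governing: weld metal.

φR_n ≈ 315 kip (weld metal governs)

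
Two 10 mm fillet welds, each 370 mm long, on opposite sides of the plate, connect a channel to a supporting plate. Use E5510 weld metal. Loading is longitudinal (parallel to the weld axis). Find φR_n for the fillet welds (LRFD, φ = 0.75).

φR_n ≈ 1290 kN

E55XX → F_EXX = 550 MPa.
Effective throat t_e = 0.707 × 10 = 7.07 mm.
Total length L = 740 mm; A_we = 7.07 × 740 = 5232 mm².
F_nw = 0.6 F_EXX = 0.6 × 550 = 330 MPa.
φR_n = 0.75 × 330 × 5232 × 10⁻³ = 1295 kN.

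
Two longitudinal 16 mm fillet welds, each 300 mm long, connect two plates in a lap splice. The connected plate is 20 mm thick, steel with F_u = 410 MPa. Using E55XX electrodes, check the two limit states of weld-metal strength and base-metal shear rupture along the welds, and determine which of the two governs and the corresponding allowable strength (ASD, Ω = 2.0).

E55XX → F_EXX = 550 MPa.
t_e = 0.707 × 16 = 11.31 mm; L = 600 mm.
Weld metal: R_n/Ω = (1/2.0) × 0.6 × 550 × 11.31 × 600 × 10⁻³ = 1120 kN.
Base metal (shear rupture): R_n/Ω = (1/2.0) × 0.6 × 410 × 20 × 600 × 10⁻³ = 1476 kN.
Governing: weld metal.

R_n/Ω ≈ 1120 kN (weld metal governs)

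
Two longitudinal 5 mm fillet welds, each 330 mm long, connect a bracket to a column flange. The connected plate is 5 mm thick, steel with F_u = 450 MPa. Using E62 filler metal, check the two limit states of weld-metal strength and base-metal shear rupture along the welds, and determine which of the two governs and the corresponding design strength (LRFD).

φR_n ≈ 651 kN (weld metal governs)

E62XX → F_EXX = 620 MPa.
t_e = 0.707 × 5 = 3.535 mm; L = 660 mm.
Weld metal: φR_n = 0.75 × 0.6 × 620 × 3.535 × 660 × 10⁻³ = 650.9 kN.
Base metal (shear rupture): φR_n = 0.75 × 0.6 × 450 × 5 × 660 × 10⁻³ = 668.2 kN.
Governing: weld metal.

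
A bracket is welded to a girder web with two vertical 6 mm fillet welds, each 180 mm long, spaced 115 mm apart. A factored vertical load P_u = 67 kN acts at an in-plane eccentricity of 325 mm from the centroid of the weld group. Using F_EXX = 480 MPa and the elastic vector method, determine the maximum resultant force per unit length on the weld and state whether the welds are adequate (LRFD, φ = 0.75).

Total weld length L_w = 360 mm. Treat welds as unit-width lines.
Polar moment about centroid: J = 2[d³/12 + d(b/2)²] = 2[180³/12 + 180×57.5²] = 2162000 mm³.
Direct shear f_v = P/L_w = 67×10³ / 360 = 186.1 N/mm (vertical).
Torsion M = P·e = 67×10³ × 325 = 21775000 N·mm.
Critical point at (x, y) = (57.5, 90) from centroid. f_tx = M·y/J = 906.3 N/mm; f_ty = M·x/J = 579.1 N/mm.
Resultant f_max = √[f_tx² + (f_v + f_ty)²] = √[906.3² + (186.1 + 579.1)²] = 1186 N/mm.
Capacity per unit length: φr_n = 0.75 × 0.6 × 480 × (0.707 × 6) = 916.3 N/mm.
1186 > 916.3 → NOT adequate.

f_max ≈ 1190 N/mm; NOT adequate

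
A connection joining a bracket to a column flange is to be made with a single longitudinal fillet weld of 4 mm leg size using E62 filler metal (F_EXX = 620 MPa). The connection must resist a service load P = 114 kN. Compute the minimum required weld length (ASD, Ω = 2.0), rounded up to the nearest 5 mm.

L = 220 mm

Throat t_e = 0.707 × 4 = 2.828 mm.
r_n/Ω = (0.6 × 620 × 2.828) / 2.0 = 526 N/mm = 0.526 kN/mm.
L_req = P / (r_n/Ω) = 114 / 0.526 = 216.7 mm total.
Round up → use L = 220 mm.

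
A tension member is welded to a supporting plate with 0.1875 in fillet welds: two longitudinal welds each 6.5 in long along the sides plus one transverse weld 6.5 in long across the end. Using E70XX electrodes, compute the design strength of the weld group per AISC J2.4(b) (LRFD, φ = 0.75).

φR_n ≈ 86.9 kip

E70XX → F_EXX = 70 ksi.
t_e = 0.707 × 0.1875 = 0.1326 in.
R_nwl = 0.6 × 70 × 0.1326 × 13 = 72.38 kip (longitudinal, 2 welds).
R_nwt = 0.6 × 70 × 0.1326 × 6.5 = 36.19 kip (transverse, base value).
(i) R_nwl + R_nwt = 108.6 kip; (ii) 0.85 R_nwl + 1.5 R_nwt = 115.8 kip.
R_n = max = 115.8 kip [governs: (ii)]; φR_n = 86.85 kip.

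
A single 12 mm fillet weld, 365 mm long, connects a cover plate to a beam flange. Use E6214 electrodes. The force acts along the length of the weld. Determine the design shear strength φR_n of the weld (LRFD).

E62XX → F_EXX = 620 MPa.
Effective throat t_e = 0.707 × 12 = 8.484 mm.
Total length L = 365 mm; A_we = 8.484 × 365 = 3097 mm².
F_nw = 0.6 F_EXX = 0.6 × 620 = 372 MPa.
φR_n = 0.75 × 372 × 3097 × 10⁻³ = 864 kN.

φR_n ≈ 864 kN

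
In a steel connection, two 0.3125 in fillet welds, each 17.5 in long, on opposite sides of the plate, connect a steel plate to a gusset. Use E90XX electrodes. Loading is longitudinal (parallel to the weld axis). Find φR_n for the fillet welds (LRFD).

φR_n ≈ 313 kip

E90XX → F_EXX = 90 ksi.
Effective throat t_e = 0.707 × 0.3125 = 0.2209 in.
Total length L = 35 in; A_we = 0.2209 × 35 = 7.733 in².
F_nw = 0.6 F_EXX = 0.6 × 90 = 54 ksi.
φR_n = 0.75 × 54 × 7.733 = 313.2 kip.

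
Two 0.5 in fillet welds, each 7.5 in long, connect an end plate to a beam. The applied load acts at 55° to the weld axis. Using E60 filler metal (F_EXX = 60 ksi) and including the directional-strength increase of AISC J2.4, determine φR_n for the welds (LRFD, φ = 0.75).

φR_n ≈ 196 kip

t_e = 0.707 × 0.5 = 0.3535 in; A_we = 0.3535 × 15 = 5.302 in².
Directional factor: 1.0 + 0.5 sin^1.5(55°) = 1.371.
F_nw = 0.6 × 60 × 1.371 = 49.35 ksi.
φR_n = 0.75 × 49.35 × 5.302 = 196.2 kip.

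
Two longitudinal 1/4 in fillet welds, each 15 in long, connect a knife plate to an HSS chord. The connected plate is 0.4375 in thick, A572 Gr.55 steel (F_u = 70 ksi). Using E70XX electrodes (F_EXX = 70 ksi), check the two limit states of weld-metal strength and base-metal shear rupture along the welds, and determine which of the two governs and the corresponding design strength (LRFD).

t_e = 0.707 × 0.25 = 0.1767 in; L = 30 in.
Weld metal: φR_n = 0.75 × 0.6 × 70 × 0.1767 × 30 = 167 kip.
Base metal (shear rupture): φR_n = 0.75 × 0.6 × 70 × 0.4375 × 30 = 413.4 kip.
Governing: weld metal.

φR_n ≈ 167 kip (weld metal governs)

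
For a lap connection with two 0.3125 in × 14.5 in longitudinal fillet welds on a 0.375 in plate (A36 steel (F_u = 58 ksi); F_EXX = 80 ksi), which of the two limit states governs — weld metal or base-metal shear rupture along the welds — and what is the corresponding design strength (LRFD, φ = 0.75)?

φR_n ≈ 231 kip (weld metal governs)

t_e = 0.707 × 0.3125 = 0.2209 in; L = 29 in.
Weld metal: φR_n = 0.75 × 0.6 × 80 × 0.2209 × 29 = 230.7 kip.
Base metal (shear rupture): φR_n = 0.75 × 0.6 × 58 × 0.375 × 29 = 283.8 kip.
Governing: weld metal.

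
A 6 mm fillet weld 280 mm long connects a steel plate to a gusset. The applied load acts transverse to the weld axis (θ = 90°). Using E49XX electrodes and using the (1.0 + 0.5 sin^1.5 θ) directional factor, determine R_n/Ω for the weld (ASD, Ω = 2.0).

R_n/Ω ≈ 262 kN

E49XX → F_EXX = 490 MPa.
t_e = 0.707 × 6 = 4.242 mm; A_we = 4.242 × 280 = 1188 mm².
Directional factor: 1.0 + 0.5 sin^1.5(90°) = 1.5.
F_nw = 0.6 × 490 × 1.5 = 441 MPa.
R_n/Ω = (441 × 1188) / 2.0 × 10⁻³ = 261.9 kN.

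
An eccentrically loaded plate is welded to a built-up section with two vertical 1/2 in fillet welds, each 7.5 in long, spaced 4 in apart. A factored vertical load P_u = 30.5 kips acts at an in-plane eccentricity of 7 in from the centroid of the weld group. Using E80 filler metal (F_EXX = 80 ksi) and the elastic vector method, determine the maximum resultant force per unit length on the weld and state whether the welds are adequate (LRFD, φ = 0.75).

Total weld length L_w = 15 in. Treat welds as unit-width lines.
Polar moment about centroid: J = 2[d³/12 + d(b/2)²] = 2[7.5³/12 + 7.5×2²] = 130.3 in³.
Direct shear f_v = P/L_w = 30.5 / 15 = 2.033 kip/in (vertical).
Torsion M = P·e = 30.5 × 7 = 213.5 kip·in.
Critical point at (x, y) = (2, 3.75) from centroid. f_tx = M·y/J = 6.144 kip/in; f_ty = M·x/J = 3.277 kip/in.
Resultant f_max = √[f_tx² + (f_v + f_ty)²] = √[6.144² + (2.033 + 3.277)²] = 8.121 kip/in.
Capacity per unit length: φr_n = 0.75 × 0.6 × 80 × (0.707 × 0.5) = 12.73 kip/in.
8.121 ≤ 12.73 → adequate.

f_max ≈ 8.12 kip/in; adequate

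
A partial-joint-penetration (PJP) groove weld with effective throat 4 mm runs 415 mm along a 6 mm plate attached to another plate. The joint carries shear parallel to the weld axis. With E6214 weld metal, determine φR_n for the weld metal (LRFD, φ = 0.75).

E62XX → F_EXX = 620 MPa.
Effective throat (given) t_e = 4 mm.
A_we = 4 × 415 = 1660 mm².
F_nw = 0.6 F_EXX = 372 MPa.
φR_n = 0.75 × 372 × 1660 × 10⁻³ = 463.1 kN.

φR_n ≈ 463 kN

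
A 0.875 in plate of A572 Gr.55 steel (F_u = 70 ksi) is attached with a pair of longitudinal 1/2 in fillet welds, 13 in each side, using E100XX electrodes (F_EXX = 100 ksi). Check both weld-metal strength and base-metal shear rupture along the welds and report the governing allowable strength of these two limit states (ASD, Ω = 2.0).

R_n/Ω ≈ 276 kips (weld metal governs)

t_e = 0.707 × 0.5 = 0.3535 in; L = 26 in.
Weld metal: R_n/Ω = (1/2.0) × 0.6 × 100 × 0.3535 × 26 = 275.7 kips.
Base metal (shear rupture): R_n/Ω = (1/2.0) × 0.6 × 70 × 0.875 × 26 = 477.8 kips.
Governing: weld metal.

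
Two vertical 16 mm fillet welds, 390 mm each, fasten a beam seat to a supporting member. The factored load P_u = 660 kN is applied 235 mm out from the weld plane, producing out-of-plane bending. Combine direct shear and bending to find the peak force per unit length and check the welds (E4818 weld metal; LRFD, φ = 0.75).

f_max ≈ 3170 N/mm; NOT adequate

E48XX → F_EXX = 480 MPa.
L_w = 2 × 390 = 780 mm; section modulus (unit throat) S = 2 × L²/6 = 50700 mm².
Direct shear f_v = P/L_w = 660×10³/780 = 846.2 N/mm.
Moment M = P × e = 660×10³ × 235 = 155100000 N·mm; bending f_b = M/S = 3059 N/mm.
f_max = √(f_v² + f_b²) = √(846.2² + 3059²) = 3174 N/mm.
φr_n = 0.75 × 0.6 × 480 × (0.707 × 16) = 2443 N/mm → NOT adequate.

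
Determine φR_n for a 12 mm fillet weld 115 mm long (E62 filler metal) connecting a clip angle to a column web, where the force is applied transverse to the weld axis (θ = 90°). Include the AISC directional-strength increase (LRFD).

E62XX → F_EXX = 620 MPa.
t_e = 0.707 × 12 = 8.484 mm; A_we = 8.484 × 115 = 975.7 mm².
Directional factor: 1.0 + 0.5 sin^1.5(90°) = 1.5.
F_nw = 0.6 × 620 × 1.5 = 558 MPa.
φR_n = 0.75 × 558 × 975.7 × 10⁻³ = 408.3 kN.

φR_n ≈ 408 kN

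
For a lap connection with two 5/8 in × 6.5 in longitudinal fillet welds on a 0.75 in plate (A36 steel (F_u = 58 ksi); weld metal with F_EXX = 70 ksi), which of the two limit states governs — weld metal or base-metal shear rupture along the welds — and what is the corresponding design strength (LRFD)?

t_e = 0.707 × 0.625 = 0.4419 in; L = 13 in.
Weld metal: φR_n = 0.75 × 0.6 × 70 × 0.4419 × 13 = 180.9 kip.
Base metal (shear rupture): φR_n = 0.75 × 0.6 × 58 × 0.75 × 13 = 254.5 kip.
Governing: weld metal.

φR_n ≈ 181 kip (weld metal governs)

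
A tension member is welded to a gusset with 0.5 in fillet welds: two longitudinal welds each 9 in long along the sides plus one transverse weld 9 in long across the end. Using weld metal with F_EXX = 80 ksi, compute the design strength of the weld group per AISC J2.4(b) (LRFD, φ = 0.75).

t_e = 0.707 × 0.5 = 0.3535 in.
R_nwl = 0.6 × 80 × 0.3535 × 18 = 305.4 kip (longitudinal, 2 welds).
R_nwt = 0.6 × 80 × 0.3535 × 9 = 152.7 kip (transverse, base value).
(i) R_nwl + R_nwt = 458.1 kip; (ii) 0.85 R_nwl + 1.5 R_nwt = 488.7 kip.
R_n = max = 488.7 kip [governs: (ii)]; φR_n = 366.5 kip.

φR_n ≈ 367 kip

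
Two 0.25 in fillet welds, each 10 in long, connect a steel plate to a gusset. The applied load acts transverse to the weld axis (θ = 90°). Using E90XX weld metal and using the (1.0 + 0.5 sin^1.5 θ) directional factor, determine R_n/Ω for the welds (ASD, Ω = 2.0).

R_n/Ω ≈ 143 kips

E90XX → F_EXX = 90 ksi.
t_e = 0.707 × 0.25 = 0.1767 in; A_we = 0.1767 × 20 = 3.535 in².
Directional factor: 1.0 + 0.5 sin^1.5(90°) = 1.5.
F_nw = 0.6 × 90 × 1.5 = 81 ksi.
R_n/Ω = (81 × 3.535) / 2.0 = 143.2 kips.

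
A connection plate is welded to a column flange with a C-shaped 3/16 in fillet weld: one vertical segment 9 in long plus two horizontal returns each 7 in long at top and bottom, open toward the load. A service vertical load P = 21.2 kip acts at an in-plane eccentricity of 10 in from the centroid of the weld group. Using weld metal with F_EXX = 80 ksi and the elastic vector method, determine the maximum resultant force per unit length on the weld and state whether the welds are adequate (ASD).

Total weld length L_w = 23 in. Treat welds as unit-width lines.
Centroid: x̄ = 2×7×3.5 / 23 = 2.13 in from the vertical weld.
Polar moment about centroid: J = I_x + I_y = [9³/12 + 2×7×4.5²] + [9×2.13² + 2(7³/12 + 7×1.37²)] = 468.5 in³.
Direct shear f_v = P/L_w = 21.2 / 23 = 0.9217 kip/in (vertical).
Torsion M = P·e = 21.2 × 10 = 212 kip·in.
Critical point at (x, y) = (4.87, 4.5) from centroid. f_tx = M·y/J = 2.036 kip/in; f_ty = M·x/J = 2.203 kip/in.
Resultant f_max = √[f_tx² + (f_v + f_ty)²] = √[2.036² + (0.9217 + 2.203)²] = 3.73 kip/in.
Capacity per unit length: r_n/Ω = (1/2.0) × 0.6 × 80 × (0.707 × 0.1875) = 3.181 kip/in.
3.73 > 3.181 → NOT adequate.

f_max ≈ 3.73 kip/in; NOT adequate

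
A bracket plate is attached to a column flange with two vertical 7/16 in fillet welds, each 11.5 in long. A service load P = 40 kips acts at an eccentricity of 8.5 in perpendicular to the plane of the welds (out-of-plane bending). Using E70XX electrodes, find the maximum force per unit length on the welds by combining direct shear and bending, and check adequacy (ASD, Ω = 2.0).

f_max ≈ 7.91 kip/in; NOT adequate

E70XX → F_EXX = 70 ksi.
L_w = 2 × 11.5 = 23 in; section modulus (unit throat) S = 2 × L²/6 = 44.08 in².
Direct shear f_v = P/L_w = 40/23 = 1.739 kip/in.
Moment M = P × e = 40 × 8.5 = 340 kip·in; bending f_b = M/S = 7.713 kip/in.
f_max = √(f_v² + f_b²) = √(1.739² + 7.713²) = 7.906 kip/in.
r_n/Ω = (1/2.0) × 0.6 × 70 × (0.707 × 0.4375) = 6.496 kip/in → NOT adequate.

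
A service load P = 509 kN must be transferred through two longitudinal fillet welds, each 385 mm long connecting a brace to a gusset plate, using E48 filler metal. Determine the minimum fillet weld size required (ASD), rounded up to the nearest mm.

E48XX → F_EXX = 480 MPa.
Total weld length L = 770 mm.
Required throat t_e = P × Ω / (0.6 F_EXX × L) = 509 × 2.0 / (0.6 × 480 × 770 × 10⁻³) = 4.591 mm.
Required leg w = t_e / 0.707 = 6.493 mm → use 7 mm.

w = 7 mm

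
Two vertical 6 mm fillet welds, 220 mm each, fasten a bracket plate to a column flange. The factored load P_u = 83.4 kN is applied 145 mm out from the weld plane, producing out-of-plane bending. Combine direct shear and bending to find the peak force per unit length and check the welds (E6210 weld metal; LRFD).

E62XX → F_EXX = 620 MPa.
L_w = 2 × 220 = 440 mm; section modulus (unit throat) S = 2 × L²/6 = 16130 mm².
Direct shear f_v = P/L_w = 83.4×10³/440 = 189.5 N/mm.
Moment M = P × e = 83.4×10³ × 145 = 12093000 N·mm; bending f_b = M/S = 749.6 N/mm.
f_max = √(f_v² + f_b²) = √(189.5² + 749.6²) = 773.2 N/mm.
φr_n = 0.75 × 0.6 × 620 × (0.707 × 6) = 1184 N/mm → adequate.

f_max ≈ 773 N/mm; adequate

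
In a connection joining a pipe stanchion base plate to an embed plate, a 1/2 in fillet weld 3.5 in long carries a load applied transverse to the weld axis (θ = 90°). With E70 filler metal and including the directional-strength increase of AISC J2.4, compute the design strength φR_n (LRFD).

E70XX → F_EXX = 70 ksi.
t_e = 0.707 × 0.5 = 0.3535 in; A_we = 0.3535 × 3.5 = 1.237 in².
Directional factor: 1.0 + 0.5 sin^1.5(90°) = 1.5.
F_nw = 0.6 × 70 × 1.5 = 63 ksi.
φR_n = 0.75 × 63 × 1.237 = 58.46 kip.

φR_n ≈ 58.5 kip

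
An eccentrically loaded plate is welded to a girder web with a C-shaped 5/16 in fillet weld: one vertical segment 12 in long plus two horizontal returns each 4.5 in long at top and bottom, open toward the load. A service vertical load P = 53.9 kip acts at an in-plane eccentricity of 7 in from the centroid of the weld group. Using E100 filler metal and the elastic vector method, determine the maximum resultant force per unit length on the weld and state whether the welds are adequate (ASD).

E100XX → F_EXX = 100 ksi.
Total weld length L_w = 21 in. Treat welds as unit-width lines.
Centroid: x̄ = 2×4.5×2.25 / 21 = 0.9643 in from the vertical weld.
Polar moment about centroid: J = I_x + I_y = [12³/12 + 2×4.5×6²] + [12×0.9643² + 2(4.5³/12 + 4.5×1.286²)] = 509.2 in³.
Direct shear f_v = P/L_w = 53.9 / 21 = 2.567 kip/in (vertical).
Torsion M = P·e = 53.9 × 7 = 377.3 kip·in.
Critical point at (x, y) = (3.536, 6) from centroid. f_tx = M·y/J = 4.446 kip/in; f_ty = M·x/J = 2.62 kip/in.
Resultant f_max = √[f_tx² + (f_v + f_ty)²] = √[4.446² + (2.567 + 2.62)²] = 6.831 kip/in.
Capacity per unit length: r_n/Ω = (1/2.0) × 0.6 × 100 × (0.707 × 0.3125) = 6.628 kip/in.
6.831 > 6.628 → NOT adequate.

f_max ≈ 6.83 kip/in; NOT adequate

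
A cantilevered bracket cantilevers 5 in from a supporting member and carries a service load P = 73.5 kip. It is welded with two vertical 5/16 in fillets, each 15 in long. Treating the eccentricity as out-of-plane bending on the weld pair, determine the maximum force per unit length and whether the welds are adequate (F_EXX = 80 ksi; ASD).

L_w = 2 × 15 = 30 in; section modulus (unit throat) S = 2 × L²/6 = 75 in².
Direct shear f_v = P/L_w = 73.5/30 = 2.45 kip/in.
Moment M = P × e = 73.5 × 5 = 367.5 kip·in; bending f_b = M/S = 4.9 kip/in.
f_max = √(f_v² + f_b²) = √(2.45² + 4.9²) = 5.478 kip/in.
r_n/Ω = (1/2.0) × 0.6 × 80 × (0.707 × 0.3125) = 5.302 kip/in → NOT adequate.

f_max ≈ 5.48 kip/in; NOT adequate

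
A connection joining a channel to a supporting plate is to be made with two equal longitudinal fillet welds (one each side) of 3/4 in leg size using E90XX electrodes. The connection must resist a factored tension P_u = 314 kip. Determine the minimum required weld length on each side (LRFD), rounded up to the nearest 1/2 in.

E90XX → F_EXX = 90 ksi.
Throat t_e = 0.707 × 0.75 = 0.5302 in.
φr_n = 0.75 × 0.6 × 90 × 0.5302 = 21.48 kip/in.
L_req = P_u / φr_n = 314 / 21.48 = 14.62 in total.
Per side: 14.62 / 2 = 7.311 in.
Round up → use L = 7.5 in on each side.

L = 7.5 in on each side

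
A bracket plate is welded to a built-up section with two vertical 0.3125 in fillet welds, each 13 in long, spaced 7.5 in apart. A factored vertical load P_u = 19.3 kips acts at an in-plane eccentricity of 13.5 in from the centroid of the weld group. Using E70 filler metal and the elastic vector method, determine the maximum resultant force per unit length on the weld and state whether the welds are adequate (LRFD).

E70XX → F_EXX = 70 ksi.
Total weld length L_w = 26 in. Treat welds as unit-width lines.
Polar moment about centroid: J = 2[d³/12 + d(b/2)²] = 2[13³/12 + 13×3.75²] = 731.8 in³.
Direct shear f_v = P/L_w = 19.3 / 26 = 0.7423 kip/in (vertical).
Torsion M = P·e = 19.3 × 13.5 = 260.55 kip·in.
Critical point at (x, y) = (3.75, 6.5) from centroid. f_tx = M·y/J = 2.314 kip/in; f_ty = M·x/J = 1.335 kip/in.
Resultant f_max = √[f_tx² + (f_v + f_ty)²] = √[2.314² + (0.7423 + 1.335)²] = 3.11 kip/in.
Capacity per unit length: φr_n = 0.75 × 0.6 × 70 × (0.707 × 0.3125) = 6.96 kip/in.
3.11 ≤ 6.96 → adequate.

f_max ≈ 3.11 kip/in; adequate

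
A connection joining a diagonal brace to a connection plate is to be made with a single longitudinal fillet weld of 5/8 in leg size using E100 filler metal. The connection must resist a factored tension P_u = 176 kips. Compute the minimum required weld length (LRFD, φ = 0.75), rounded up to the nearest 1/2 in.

E100XX → F_EXX = 100 ksi.
Throat t_e = 0.707 × 0.625 = 0.4419 in.
φr_n = 0.75 × 0.6 × 100 × 0.4419 = 19.88 kips/in.
L_req = P_u / φr_n = 176 / 19.88 = 8.851 in total.
Round up → use L = 9 in.

L = 9 in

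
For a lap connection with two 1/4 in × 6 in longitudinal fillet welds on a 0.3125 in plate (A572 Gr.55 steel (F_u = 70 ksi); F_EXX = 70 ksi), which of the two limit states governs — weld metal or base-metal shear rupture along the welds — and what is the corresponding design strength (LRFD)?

φR_n ≈ 66.8 kips (weld metal governs)

t_e = 0.707 × 0.25 = 0.1767 in; L = 12 in.
Weld metal: φR_n = 0.75 × 0.6 × 70 × 0.1767 × 12 = 66.81 kips.
Base metal (shear rupture): φR_n = 0.75 × 0.6 × 70 × 0.3125 × 12 = 118.1 kips.
Governing: weld metal.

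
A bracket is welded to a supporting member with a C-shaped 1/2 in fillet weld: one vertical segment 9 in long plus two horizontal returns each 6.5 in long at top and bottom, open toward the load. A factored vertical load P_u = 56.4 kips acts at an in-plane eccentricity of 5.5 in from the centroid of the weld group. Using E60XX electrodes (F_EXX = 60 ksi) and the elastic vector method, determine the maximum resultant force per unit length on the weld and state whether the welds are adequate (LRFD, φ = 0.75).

f_max ≈ 6.75 kip/in; adequate

Total weld length L_w = 22 in. Treat welds as unit-width lines.
Centroid: x̄ = 2×6.5×3.25 / 22 = 1.92 in from the vertical weld.
Polar moment about centroid: J = I_x + I_y = [9³/12 + 2×6.5×4.5²] + [9×1.92² + 2(6.5³/12 + 6.5×1.33²)] = 425.9 in³.
Direct shear f_v = P/L_w = 56.4 / 22 = 2.564 kip/in (vertical).
Torsion M = P·e = 56.4 × 5.5 = 310.2 kip·in.
Critical point at (x, y) = (4.58, 4.5) from centroid. f_tx = M·y/J = 3.277 kip/in; f_ty = M·x/J = 3.335 kip/in.
Resultant f_max = √[f_tx² + (f_v + f_ty)²] = √[3.277² + (2.564 + 3.335)²] = 6.748 kip/in.
Capacity per unit length: φr_n = 0.75 × 0.6 × 60 × (0.707 × 0.5) = 9.544 kip/in.
6.748 ≤ 9.544 → adequate.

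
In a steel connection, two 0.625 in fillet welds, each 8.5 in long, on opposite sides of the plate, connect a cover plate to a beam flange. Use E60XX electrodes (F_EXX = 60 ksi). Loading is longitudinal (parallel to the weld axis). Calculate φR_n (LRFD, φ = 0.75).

φR_n ≈ 203 kip

Effective throat t_e = 0.707 × 0.625 = 0.4419 in.
Total length L = 17 in; A_we = 0.4419 × 17 = 7.512 in².
F_nw = 0.6 F_EXX = 0.6 × 60 = 36 ksi.
φR_n = 0.75 × 36 × 7.512 = 202.8 kip.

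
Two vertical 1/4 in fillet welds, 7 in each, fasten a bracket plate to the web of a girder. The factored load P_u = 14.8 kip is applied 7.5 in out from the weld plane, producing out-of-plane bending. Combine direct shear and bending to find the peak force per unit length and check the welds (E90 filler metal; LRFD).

E90XX → F_EXX = 90 ksi.
L_w = 2 × 7 = 14 in; section modulus (unit throat) S = 2 × L²/6 = 16.33 in².
Direct shear f_v = P/L_w = 14.8/14 = 1.057 kip/in.
Moment M = P × e = 14.8 × 7.5 = 111 kip·in; bending f_b = M/S = 6.796 kip/in.
f_max = √(f_v² + f_b²) = √(1.057² + 6.796²) = 6.878 kip/in.
φr_n = 0.75 × 0.6 × 90 × (0.707 × 0.25) = 7.158 kip/in → adequate.

f_max ≈ 6.88 kip/in; adequate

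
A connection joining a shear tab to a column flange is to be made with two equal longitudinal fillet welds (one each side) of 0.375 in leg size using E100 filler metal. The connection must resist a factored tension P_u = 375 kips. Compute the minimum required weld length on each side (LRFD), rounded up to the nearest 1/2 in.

E100XX → F_EXX = 100 ksi.
Throat t_e = 0.707 × 0.375 = 0.2651 in.
φr_n = 0.75 × 0.6 × 100 × 0.2651 = 11.93 kips/in.
L_req = P_u / φr_n = 375 / 11.93 = 31.43 in total.
Per side: 31.43 / 2 = 15.72 in.
Round up → use L = 16 in on each side.

L = 16 in on each side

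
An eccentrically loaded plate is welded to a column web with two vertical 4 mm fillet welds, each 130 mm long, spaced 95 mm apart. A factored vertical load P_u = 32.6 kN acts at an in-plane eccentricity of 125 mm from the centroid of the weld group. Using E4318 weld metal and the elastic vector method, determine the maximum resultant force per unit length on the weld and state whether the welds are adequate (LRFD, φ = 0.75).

f_max ≈ 430 N/mm; adequate

E43XX → F_EXX = 430 MPa.
Total weld length L_w = 260 mm. Treat welds as unit-width lines.
Polar moment about centroid: J = 2[d³/12 + d(b/2)²] = 2[130³/12 + 130×47.5²] = 952800 mm³.
Direct shear f_v = P/L_w = 32.6×10³ / 260 = 125.4 N/mm (vertical).
Torsion M = P·e = 32.6×10³ × 125 = 4075000 N·mm.
Critical point at (x, y) = (47.5, 65) from centroid. f_tx = M·y/J = 278 N/mm; f_ty = M·x/J = 203.2 N/mm.
Resultant f_max = √[f_tx² + (f_v + f_ty)²] = √[278² + (125.4 + 203.2)²] = 430.4 N/mm.
Capacity per unit length: φr_n = 0.75 × 0.6 × 430 × (0.707 × 4) = 547.2 N/mm.
430.4 ≤ 547.2 → adequate.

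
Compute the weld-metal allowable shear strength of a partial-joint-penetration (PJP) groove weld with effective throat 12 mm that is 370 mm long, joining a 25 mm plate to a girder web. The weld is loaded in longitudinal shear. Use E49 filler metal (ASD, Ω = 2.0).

E49XX → F_EXX = 490 MPa.
Effective throat (given) t_e = 12 mm.
A_we = 12 × 370 = 4440 mm².
F_nw = 0.6 F_EXX = 294 MPa.
R_n/Ω = (294 × 4440) / 2.0 × 10⁻³ = 652.7 kN.

R_n/Ω ≈ 653 kN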